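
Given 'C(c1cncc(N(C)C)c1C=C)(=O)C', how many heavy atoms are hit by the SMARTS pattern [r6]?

Check the 14 heavy atoms by environment: 1× n (aromatic, in 6-ring) → match; 5× c (aromatic, in 6-ring) → match; 1× N (acyclic) → no; 6× C (acyclic) → no; 1× O (acyclic) → no.
Summing the matching environments: 1 + 5 = 6 matching atoms.

6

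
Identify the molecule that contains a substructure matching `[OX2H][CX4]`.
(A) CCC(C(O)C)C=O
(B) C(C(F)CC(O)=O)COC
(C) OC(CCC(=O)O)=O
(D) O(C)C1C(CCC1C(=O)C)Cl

A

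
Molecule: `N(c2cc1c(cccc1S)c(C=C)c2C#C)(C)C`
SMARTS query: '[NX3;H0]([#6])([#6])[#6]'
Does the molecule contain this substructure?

The pattern [NX3;H0]([#6])([#6])[#6] describes a trivalent nitrogen with no H, bonded to three carbons — a tertiary amine.
The molecule carries a dimethylamino group (-N(CH3)2), whose atoms satisfy every constraint of the query, so the pattern matches.

Yes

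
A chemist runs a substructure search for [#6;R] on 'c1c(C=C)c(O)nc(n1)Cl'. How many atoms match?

The query [#6;R] means: carbon that is part of a ring.
Check the 10 heavy atoms by environment: 2× n (aromatic, in 6-ring) → no; 4× c (aromatic, in 6-ring) → match; 1× Cl (acyclic) → no; 2× C (acyclic) → no; 1× O (acyclic) → no.
That gives 4 matching atoms.

4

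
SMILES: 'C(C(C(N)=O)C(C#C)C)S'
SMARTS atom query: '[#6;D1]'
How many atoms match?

2

The query [#6;D1] means: carbon bonded to exactly one heavy atom.
Check the 10 heavy atoms by environment: 2× C (D1) → match; 3× C (D3) → no; 2× C (D2) → no; 1× O (D1) → no; 1× N (D1) → no; 1× S (D1) → no.
That gives 2 matching atoms.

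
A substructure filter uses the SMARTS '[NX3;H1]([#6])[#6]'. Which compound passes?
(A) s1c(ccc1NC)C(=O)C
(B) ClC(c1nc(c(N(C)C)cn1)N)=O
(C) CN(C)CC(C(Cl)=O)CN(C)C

[NX3;H1]([#6])[#6] describes a trivalent nitrogen with one H, bonded to two carbons (a secondary amine).
(A) contains an N-methylamino group (-NHCH3), which satisfies every atom and bond constraint.
(B) has a dimethylamino group (-N(CH3)2) but the nitrogen has H0, not H1.
(C) has a dimethylamino group (-N(CH3)2) but the nitrogen has H0, not H1.
So the answer is (A).

A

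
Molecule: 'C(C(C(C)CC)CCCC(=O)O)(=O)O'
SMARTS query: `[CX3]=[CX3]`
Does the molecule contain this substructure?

No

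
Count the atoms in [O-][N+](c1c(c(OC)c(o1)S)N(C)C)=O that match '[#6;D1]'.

3

Check the 14 heavy atoms by environment: 1× o (aromatic, D2) → no; 4× c (aromatic, D3) → no; 1× O (D2) → no; 3× C (D1) → match; 1× S (D1) → no; 1× N (D3) → no; 1× N (charge +1, D3) → no; 1× O (charge -1, D1) → no; 1× O (D1) → no.
That gives 3 matching atoms.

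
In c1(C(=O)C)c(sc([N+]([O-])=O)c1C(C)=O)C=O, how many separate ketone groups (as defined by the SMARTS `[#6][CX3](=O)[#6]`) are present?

2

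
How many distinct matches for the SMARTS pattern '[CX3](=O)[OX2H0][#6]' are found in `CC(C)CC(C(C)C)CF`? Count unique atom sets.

[CX3](=O)[OX2H0][#6] is the SMARTS for an ester: a carbonyl carbon bonded to an oxygen that is itself bonded to carbon (no H on that O).
No fragment in the molecule satisfies every constraint, giving 0 matches.

0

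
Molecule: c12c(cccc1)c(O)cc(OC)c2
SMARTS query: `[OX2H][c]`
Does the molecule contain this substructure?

Yes

The pattern [OX2H][c] describes a hydroxyl oxygen attached to an aromatic carbon — a phenol.
The molecule carries a hydroxyl group (-OH), whose atoms satisfy every constraint of the query, so the pattern matches.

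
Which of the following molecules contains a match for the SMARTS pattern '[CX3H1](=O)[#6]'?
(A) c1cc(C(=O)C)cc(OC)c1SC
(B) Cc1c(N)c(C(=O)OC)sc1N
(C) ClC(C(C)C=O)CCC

C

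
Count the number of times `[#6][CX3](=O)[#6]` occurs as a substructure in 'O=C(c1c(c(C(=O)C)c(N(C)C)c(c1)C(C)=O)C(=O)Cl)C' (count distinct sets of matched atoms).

[#6][CX3](=O)[#6] is the SMARTS for a ketone: a carbonyl carbon (no H) flanked by two carbons.
The molecule carries 3 separate instances of an acetyl/ketone group (-C(=O)CH3) meeting every constraint; each maps to a distinct set of atoms, giving 3 matches.

3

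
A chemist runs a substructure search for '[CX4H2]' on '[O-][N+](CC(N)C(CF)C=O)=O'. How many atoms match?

Check the 11 heavy atoms by environment: 2× C (H2, X4) → match; 2× C (H1, X4) → no; 1× F (H0, X1) → no; 1× N (charge +1, H0, X3) → no; 1× O (charge -1, H0, X1) → no; 2× O (H0, X1) → no; 1× N (H2, X3) → no; 1× C (H1, X3) → no.
That gives 2 matching atoms.

2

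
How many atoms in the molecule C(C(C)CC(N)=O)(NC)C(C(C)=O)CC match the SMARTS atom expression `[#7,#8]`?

4

The query [#7,#8] means: nitrogen or oxygen (comma = OR).
Check the 15 heavy atoms by environment: 11× C → no; 2× N → match; 2× O → match.
Summing the matching environments: 2 + 2 = 4 matching atoms.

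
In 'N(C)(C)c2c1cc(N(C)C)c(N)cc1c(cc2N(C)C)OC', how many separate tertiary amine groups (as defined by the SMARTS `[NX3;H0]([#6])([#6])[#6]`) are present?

3

[NX3;H0]([#6])([#6])[#6] is the SMARTS for a tertiary amine: a trivalent nitrogen with no H, bonded to three carbons.
The molecule carries 3 separate instances of a dimethylamino group (-N(CH3)2) meeting every constraint; each maps to a distinct set of atoms, giving 3 matches.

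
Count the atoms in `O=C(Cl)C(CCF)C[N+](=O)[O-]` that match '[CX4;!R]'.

4

The query [CX4;!R] means: aliphatic carbon with four total connections, not in a ring.
Check the 11 heavy atoms by environment: 4× C (X4, acyclic) → match; 1× N (charge +1, X3, acyclic) → no; 1× O (charge -1, X1, acyclic) → no; 2× O (X1, acyclic) → no; 1× F (X1, acyclic) → no; 1× C (X3, acyclic) → no; 1× Cl (X1, acyclic) → no.
That gives 4 matching atoms.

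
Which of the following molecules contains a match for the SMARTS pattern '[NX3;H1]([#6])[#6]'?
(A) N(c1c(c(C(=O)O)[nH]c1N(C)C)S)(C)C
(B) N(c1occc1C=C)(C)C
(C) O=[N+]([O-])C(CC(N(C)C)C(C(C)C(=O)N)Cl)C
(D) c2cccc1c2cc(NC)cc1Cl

[NX3;H1]([#6])[#6] describes a trivalent nitrogen with one H, bonded to two carbons (a secondary amine).
(A) has a dimethylamino group (-N(CH3)2) but the nitrogen has H0, not H1.
(B) has a dimethylamino group (-N(CH3)2) but the nitrogen has H0, not H1.
(C) has a primary amide (-C(=O)NH2) but the -C(=O)NH2 nitrogen has H2, not H1.
(D) contains an N-methylamino group (-NHCH3), which satisfies every atom and bond constraint.
So the answer is (D).

D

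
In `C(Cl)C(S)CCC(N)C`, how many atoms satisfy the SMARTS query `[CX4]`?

6

The query [CX4] means: C with X4: aliphatic carbon with exactly 4 total connections (bonds + H).
Check the 9 heavy atoms by environment: 6× C (X4) → match; 1× Cl (X1) → no; 1× N (X3) → no; 1× S (X2) → no.
That gives 6 matching atoms.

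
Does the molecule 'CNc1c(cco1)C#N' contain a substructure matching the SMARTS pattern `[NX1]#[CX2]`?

Yes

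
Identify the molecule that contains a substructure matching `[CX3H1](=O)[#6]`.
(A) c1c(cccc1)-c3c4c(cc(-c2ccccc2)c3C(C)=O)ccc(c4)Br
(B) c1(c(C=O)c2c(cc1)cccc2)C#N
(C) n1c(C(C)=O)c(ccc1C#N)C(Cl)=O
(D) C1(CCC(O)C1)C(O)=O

B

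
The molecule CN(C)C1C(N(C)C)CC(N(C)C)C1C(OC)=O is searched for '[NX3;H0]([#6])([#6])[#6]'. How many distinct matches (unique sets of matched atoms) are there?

[NX3;H0]([#6])([#6])[#6] is the SMARTS for a tertiary amine: a trivalent nitrogen with no H, bonded to three carbons.
The molecule carries 3 separate instances of a dimethylamino group (-N(CH3)2) meeting every constraint; each maps to a distinct set of atoms, giving 3 matches.

3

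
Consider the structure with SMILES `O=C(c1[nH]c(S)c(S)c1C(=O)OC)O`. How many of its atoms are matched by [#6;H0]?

The query [#6;H0] means: any carbon with no attached hydrogen.
Check the 14 heavy atoms by environment: 1× n (aromatic, H1) → no; 4× c (aromatic, H0) → match; 2× C (H0) → match; 3× O (H0) → no; 1× C (H3) → no; 1× O (H1) → no; 2× S (H1) → no.
Summing the matching environments: 4 + 2 = 6 matching atoms.

6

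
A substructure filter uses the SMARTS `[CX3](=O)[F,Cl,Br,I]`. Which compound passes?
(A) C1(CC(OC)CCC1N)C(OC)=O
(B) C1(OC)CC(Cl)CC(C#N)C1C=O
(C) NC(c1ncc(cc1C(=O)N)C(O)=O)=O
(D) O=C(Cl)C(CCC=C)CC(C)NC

D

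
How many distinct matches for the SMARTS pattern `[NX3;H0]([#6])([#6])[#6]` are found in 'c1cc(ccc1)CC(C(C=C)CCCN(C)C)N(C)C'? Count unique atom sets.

2

[NX3;H0]([#6])([#6])[#6] is the SMARTS for a tertiary amine: a trivalent nitrogen with no H, bonded to three carbons.
The molecule carries 2 separate instances of a dimethylamino group (-N(CH3)2) meeting every constraint; each maps to a distinct set of atoms, giving 2 matches.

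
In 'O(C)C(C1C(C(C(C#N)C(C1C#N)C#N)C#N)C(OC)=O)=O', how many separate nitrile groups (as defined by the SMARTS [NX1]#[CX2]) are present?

[NX1]#[CX2] is the SMARTS for a nitrile: a nitrogen triple-bonded to a two-connected carbon.
The molecule carries 4 separate instances of a nitrile (-C#N) meeting every constraint; each maps to a distinct set of atoms, giving 4 matches.

4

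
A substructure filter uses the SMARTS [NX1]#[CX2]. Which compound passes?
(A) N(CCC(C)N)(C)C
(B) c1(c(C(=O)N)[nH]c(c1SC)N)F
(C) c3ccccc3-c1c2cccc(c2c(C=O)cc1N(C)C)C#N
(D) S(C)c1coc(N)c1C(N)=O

[NX1]#[CX2] describes a nitrogen triple-bonded to a two-connected carbon (a nitrile).
(A) has a primary amino group (-NH2) but the nitrogen is NX3 (three connections), not NX1 triple-bonded.
(B) has a primary amino group (-NH2) but the nitrogen is NX3 (three connections), not NX1 triple-bonded.
(C) contains a nitrile (-C#N), which satisfies every atom and bond constraint.
(D) has a primary amide (-C(=O)NH2) but the nitrogen is NX3, not NX1.
So the answer is (C).

C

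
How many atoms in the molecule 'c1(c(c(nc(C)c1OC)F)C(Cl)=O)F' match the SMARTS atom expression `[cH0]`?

5

The query [cH0] means: aromatic carbon with no attached hydrogen (substituted or ring-fusion).
Check the 14 heavy atoms by environment: 1× n (aromatic, H0) → no; 5× c (aromatic, H0) → match; 2× C (H3) → no; 2× F (H0) → no; 2× O (H0) → no; 1× C (H0) → no; 1× Cl (H0) → no.
That gives 5 matching atoms.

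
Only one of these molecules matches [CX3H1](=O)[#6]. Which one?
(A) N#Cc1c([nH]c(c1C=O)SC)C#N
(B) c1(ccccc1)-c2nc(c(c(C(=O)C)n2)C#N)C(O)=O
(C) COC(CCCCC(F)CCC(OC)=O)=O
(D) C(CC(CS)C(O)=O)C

A

[CX3H1](=O)[#6] describes an sp2 carbon with one H, double-bonded to O and single-bonded to carbon (an aldehyde).
(A) contains an aldehyde (-CHO), which satisfies every atom and bond constraint.
(B) has a carboxylic acid group (-C(=O)OH) but the carbonyl carbon has H0 and is bonded to O, not H1.
(C) has a methyl-ester group (-C(=O)OCH3) but the carbonyl carbon has H0, not H1.
(D) has a carboxylic acid group (-C(=O)OH) but the carbonyl carbon has H0 and is bonded to O, not H1.
So the answer is (A).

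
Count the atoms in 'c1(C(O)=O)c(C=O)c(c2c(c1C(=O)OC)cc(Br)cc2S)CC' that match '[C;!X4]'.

3

The query [C;!X4] means: aliphatic carbon that does not have four total connections.
Check the 23 heavy atoms by environment: 10× c (aromatic, X3) → no; 1× Br (X1) → no; 3× C (X3) → match; 3× O (X1) → no; 2× O (X2) → no; 3× C (X4) → no; 1× S (X2) → no.
That gives 3 matching atoms.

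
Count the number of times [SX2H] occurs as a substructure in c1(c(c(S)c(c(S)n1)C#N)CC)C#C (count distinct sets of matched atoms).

[SX2H] is the SMARTS for a thiol: an aliphatic sulfur with two connections, one being H.
The molecule carries 2 separate instances of a thiol (-SH) meeting every constraint; each maps to a distinct set of atoms, giving 2 matches.

2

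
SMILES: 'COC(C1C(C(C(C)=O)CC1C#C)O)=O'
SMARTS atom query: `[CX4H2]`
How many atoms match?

The query [CX4H2] means: sp3 carbon (X4) with exactly two hydrogens.
Check the 15 heavy atoms by environment: 4× C (H1, X4) → no; 1× C (H2, X4) → match; 2× C (H0, X3) → no; 2× O (H0, X1) → no; 1× O (H0, X2) → no; 2× C (H3, X4) → no; 1× C (H0, X2) → no; 1× C (H1, X2) → no; 1× O (H1, X2) → no.
That gives 1 matching atom.

1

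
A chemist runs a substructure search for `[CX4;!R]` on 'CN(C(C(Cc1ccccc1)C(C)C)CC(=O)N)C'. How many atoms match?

9

The query [CX4;!R] means: aliphatic carbon with four total connections, not in a ring.
Check the 19 heavy atoms by environment: 9× C (X4, acyclic) → match; 1× C (X3, acyclic) → no; 1× O (X1, acyclic) → no; 2× N (X3, acyclic) → no; 6× c (aromatic, X3, in 6-ring) → no.
That gives 9 matching atoms.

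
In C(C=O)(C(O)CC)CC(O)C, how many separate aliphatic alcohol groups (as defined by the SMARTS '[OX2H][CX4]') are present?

2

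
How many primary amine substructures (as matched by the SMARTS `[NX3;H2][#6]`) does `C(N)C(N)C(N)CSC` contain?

3

[NX3;H2][#6] is the SMARTS for a primary amine: a trivalent nitrogen with two H attached to carbon.
The molecule carries 3 separate instances of a primary amino group (-NH2) meeting every constraint; each maps to a distinct set of atoms, giving 3 matches.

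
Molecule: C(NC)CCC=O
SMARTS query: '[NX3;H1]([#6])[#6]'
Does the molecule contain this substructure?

Yes

The pattern [NX3;H1]([#6])[#6] describes a trivalent nitrogen with one H, bonded to two carbons — a secondary amine.
The molecule carries an N-methylamino group (-NHCH3), whose atoms satisfy every constraint of the query, so the pattern matches.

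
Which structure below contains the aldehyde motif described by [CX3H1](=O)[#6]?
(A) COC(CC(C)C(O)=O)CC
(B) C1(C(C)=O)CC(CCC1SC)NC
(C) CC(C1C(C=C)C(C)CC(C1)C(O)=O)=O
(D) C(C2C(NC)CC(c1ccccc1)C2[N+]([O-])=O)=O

D

[CX3H1](=O)[#6] describes an sp2 carbon with one H, double-bonded to O and single-bonded to carbon (an aldehyde).
(A) has a carboxylic acid group (-C(=O)OH) but the carbonyl carbon has H0 and is bonded to O, not H1.
(B) has an acetyl/ketone group (-C(=O)CH3) but the carbonyl carbon has H0 (two carbon neighbours), not H1.
(C) has a carboxylic acid group (-C(=O)OH) but the carbonyl carbon has H0 and is bonded to O, not H1.
(D) contains an aldehyde (-CHO), which satisfies every atom and bond constraint.
So the answer is (D).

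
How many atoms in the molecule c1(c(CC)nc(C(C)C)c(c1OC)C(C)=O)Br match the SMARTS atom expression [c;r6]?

5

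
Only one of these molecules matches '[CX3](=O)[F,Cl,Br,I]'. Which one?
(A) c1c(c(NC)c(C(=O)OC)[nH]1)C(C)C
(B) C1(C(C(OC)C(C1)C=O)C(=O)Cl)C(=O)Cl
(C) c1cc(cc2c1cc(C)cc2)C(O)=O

B

[CX3](=O)[F,Cl,Br,I] describes a carbonyl carbon bonded to a halogen (an acyl halide).
(A) has a methyl-ester group (-C(=O)OCH3) but the carbonyl is bonded to -O-C, not to a halogen.
(B) contains an acyl chloride (-C(=O)Cl), which satisfies every atom and bond constraint.
(C) has a carboxylic acid group (-C(=O)OH) but the carbonyl is bonded to -OH, not to a halogen.
So the answer is (B).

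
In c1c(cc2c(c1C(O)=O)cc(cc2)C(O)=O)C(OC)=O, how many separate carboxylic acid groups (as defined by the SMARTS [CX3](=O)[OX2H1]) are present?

2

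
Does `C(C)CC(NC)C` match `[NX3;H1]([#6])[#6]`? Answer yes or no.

Yes

The pattern [NX3;H1]([#6])[#6] describes a trivalent nitrogen with one H, bonded to two carbons — a secondary amine.
The molecule carries an N-methylamino group (-NHCH3), whose atoms satisfy every constraint of the query, so the pattern matches.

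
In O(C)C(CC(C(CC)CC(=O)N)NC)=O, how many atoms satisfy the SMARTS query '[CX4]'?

8

The query [CX4] means: C with X4: aliphatic carbon with exactly 4 total connections (bonds + H).
Check the 15 heavy atoms by environment: 8× C (X4) → match; 2× C (X3) → no; 2× O (X1) → no; 1× O (X2) → no; 2× N (X3) → no.
That gives 8 matching atoms.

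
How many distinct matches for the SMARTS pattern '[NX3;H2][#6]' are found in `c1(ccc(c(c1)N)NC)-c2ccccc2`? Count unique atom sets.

1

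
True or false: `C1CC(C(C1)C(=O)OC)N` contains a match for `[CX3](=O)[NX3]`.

False

The pattern [CX3](=O)[NX3] describes a carbonyl carbon bonded to a trivalent nitrogen — an amide.
The closest candidate here is a methyl-ester group (-C(=O)OCH3), but the carbonyl is bonded to O, not to an NX3 nitrogen. No other fragment satisfies the full query, so there is no match.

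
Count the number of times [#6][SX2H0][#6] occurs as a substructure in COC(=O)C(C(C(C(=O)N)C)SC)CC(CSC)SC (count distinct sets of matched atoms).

[#6][SX2H0][#6] is the SMARTS for a thioether: an aliphatic sulfur bridging two carbons with no H on the sulfur.
The molecule carries 3 separate instances of a methylthio ether (-SCH3) meeting every constraint; each maps to a distinct set of atoms, giving 3 matches.

3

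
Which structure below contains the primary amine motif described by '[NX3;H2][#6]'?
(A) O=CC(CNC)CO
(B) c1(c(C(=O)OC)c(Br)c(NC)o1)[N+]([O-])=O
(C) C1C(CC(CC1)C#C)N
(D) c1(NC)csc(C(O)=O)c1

C

[NX3;H2][#6] describes a trivalent nitrogen with two H attached to carbon (a primary amine).
(A) has an N-methylamino group (-NHCH3) but the nitrogen bears two carbons and only one H (H1), not H2.
(B) has an N-methylamino group (-NHCH3) but the nitrogen bears two carbons and only one H (H1), not H2.
(C) contains a primary amino group (-NH2), which satisfies every atom and bond constraint.
(D) has an N-methylamino group (-NHCH3) but the nitrogen bears two carbons and only one H (H1), not H2.
So the answer is (C).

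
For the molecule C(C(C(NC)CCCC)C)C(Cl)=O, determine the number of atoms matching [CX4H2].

The query [CX4H2] means: sp3 carbon (X4) with exactly two hydrogens.
Check the 13 heavy atoms by environment: 4× C (H2, X4) → match; 2× C (H1, X4) → no; 1× C (H0, X3) → no; 1× O (H0, X1) → no; 1× Cl (H0, X1) → no; 3× C (H3, X4) → no; 1× N (H1, X3) → no.
That gives 4 matching atoms.

4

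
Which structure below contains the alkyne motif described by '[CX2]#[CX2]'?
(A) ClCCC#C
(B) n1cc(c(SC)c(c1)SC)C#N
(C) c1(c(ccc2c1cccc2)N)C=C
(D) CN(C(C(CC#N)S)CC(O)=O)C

A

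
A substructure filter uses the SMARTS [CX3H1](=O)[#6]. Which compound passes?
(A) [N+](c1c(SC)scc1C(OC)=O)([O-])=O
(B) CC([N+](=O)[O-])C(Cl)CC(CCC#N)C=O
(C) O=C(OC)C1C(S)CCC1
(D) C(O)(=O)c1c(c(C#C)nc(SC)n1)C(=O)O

[CX3H1](=O)[#6] describes an sp2 carbon with one H, double-bonded to O and single-bonded to carbon (an aldehyde).
(A) has a methyl-ester group (-C(=O)OCH3) but the carbonyl carbon has H0, not H1.
(B) contains an aldehyde (-CHO), which satisfies every atom and bond constraint.
(C) has a methyl-ester group (-C(=O)OCH3) but the carbonyl carbon has H0, not H1.
(D) has a carboxylic acid group (-C(=O)OH) but the carbonyl carbon has H0 and is bonded to O, not H1.
So the answer is (B).

B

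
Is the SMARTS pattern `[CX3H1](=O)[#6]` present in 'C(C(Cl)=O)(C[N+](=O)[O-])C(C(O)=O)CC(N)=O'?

No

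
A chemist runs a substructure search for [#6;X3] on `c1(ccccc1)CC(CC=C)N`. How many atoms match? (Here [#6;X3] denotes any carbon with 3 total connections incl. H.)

8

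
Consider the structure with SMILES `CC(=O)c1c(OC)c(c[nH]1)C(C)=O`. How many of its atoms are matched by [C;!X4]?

The query [C;!X4] means: aliphatic carbon that does not have four total connections.
Check the 13 heavy atoms by environment: 1× n (aromatic, X3) → no; 4× c (aromatic, X3) → no; 1× O (X2) → no; 3× C (X4) → no; 2× C (X3) → match; 2× O (X1) → no.
That gives 2 matching atoms.

2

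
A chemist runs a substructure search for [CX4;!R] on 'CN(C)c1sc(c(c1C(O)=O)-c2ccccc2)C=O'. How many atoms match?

The query [CX4;!R] means: aliphatic carbon with four total connections, not in a ring.
Check the 19 heavy atoms by environment: 1× s (aromatic, X2, in 5-ring) → no; 4× c (aromatic, X3, in 5-ring) → no; 2× C (X3, acyclic) → no; 2× O (X1, acyclic) → no; 1× O (X2, acyclic) → no; 1× N (X3, acyclic) → no; 2× C (X4, acyclic) → match; 6× c (aromatic, X3, in 6-ring) → no.
That gives 2 matching atoms.

2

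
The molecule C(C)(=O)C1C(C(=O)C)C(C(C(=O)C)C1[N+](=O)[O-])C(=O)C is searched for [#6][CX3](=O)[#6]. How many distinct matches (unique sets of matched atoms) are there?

4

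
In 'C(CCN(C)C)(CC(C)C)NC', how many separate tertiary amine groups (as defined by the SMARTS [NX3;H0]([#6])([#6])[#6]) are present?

[NX3;H0]([#6])([#6])[#6] is the SMARTS for a tertiary amine: a trivalent nitrogen with no H, bonded to three carbons.
Exactly one fragment in the molecule meets all constraints, giving 1 match.

1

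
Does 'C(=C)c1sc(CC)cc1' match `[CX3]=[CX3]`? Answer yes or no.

The pattern [CX3]=[CX3] describes a non-aromatic C=C double bond between two sp2 carbons — an alkene.
The molecule carries a vinyl group (-CH=CH2), whose atoms satisfy every constraint of the query, so the pattern matches.

Yes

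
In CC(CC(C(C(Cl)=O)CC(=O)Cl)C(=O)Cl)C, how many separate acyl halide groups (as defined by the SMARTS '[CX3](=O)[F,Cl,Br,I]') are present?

3

[CX3](=O)[F,Cl,Br,I] is the SMARTS for an acyl halide: a carbonyl carbon bonded to a halogen.
The molecule carries 3 separate instances of an acyl chloride (-C(=O)Cl) meeting every constraint; each maps to a distinct set of atoms, giving 3 matches.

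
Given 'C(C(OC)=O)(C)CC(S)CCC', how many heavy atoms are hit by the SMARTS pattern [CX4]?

Check the 12 heavy atoms by environment: 8× C (X4) → match; 1× C (X3) → no; 1× O (X1) → no; 1× O (X2) → no; 1× S (X2) → no.
That gives 8 matching atoms.

8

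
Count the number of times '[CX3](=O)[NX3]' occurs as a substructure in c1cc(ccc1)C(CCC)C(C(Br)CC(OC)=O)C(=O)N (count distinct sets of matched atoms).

1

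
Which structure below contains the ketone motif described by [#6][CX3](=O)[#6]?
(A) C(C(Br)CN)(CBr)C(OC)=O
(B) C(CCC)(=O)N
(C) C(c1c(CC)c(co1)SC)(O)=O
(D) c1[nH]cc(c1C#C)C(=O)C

D

[#6][CX3](=O)[#6] describes a carbonyl carbon (no H) flanked by two carbons (a ketone).
(A) has a methyl-ester group (-C(=O)OCH3) but one neighbour of the carbonyl carbon is O, not C.
(B) has a primary amide (-C(=O)NH2) but one neighbour of the carbonyl carbon is N, not C.
(C) has a carboxylic acid group (-C(=O)OH) but one neighbour of the carbonyl carbon is O, not C.
(D) contains an acetyl/ketone group (-C(=O)CH3), which satisfies every atom and bond constraint.
So the answer is (D).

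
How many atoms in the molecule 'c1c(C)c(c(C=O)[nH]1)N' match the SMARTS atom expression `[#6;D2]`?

The query [#6;D2] means: any carbon bonded to exactly two heavy atoms.
Check the 9 heavy atoms by environment: 1× n (aromatic, D2) → no; 3× c (aromatic, D3) → no; 1× c (aromatic, D2) → match; 1× N (D1) → no; 1× C (D2) → match; 1× O (D1) → no; 1× C (D1) → no.
Summing the matching environments: 1 + 1 = 2 matching atoms.

2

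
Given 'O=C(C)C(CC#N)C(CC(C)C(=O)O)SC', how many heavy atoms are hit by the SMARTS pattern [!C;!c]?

5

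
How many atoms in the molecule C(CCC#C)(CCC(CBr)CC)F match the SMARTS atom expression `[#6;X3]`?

0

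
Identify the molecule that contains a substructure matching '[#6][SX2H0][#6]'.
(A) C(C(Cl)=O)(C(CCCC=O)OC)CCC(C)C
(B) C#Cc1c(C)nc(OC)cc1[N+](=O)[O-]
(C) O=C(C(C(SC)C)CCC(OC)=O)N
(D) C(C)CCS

C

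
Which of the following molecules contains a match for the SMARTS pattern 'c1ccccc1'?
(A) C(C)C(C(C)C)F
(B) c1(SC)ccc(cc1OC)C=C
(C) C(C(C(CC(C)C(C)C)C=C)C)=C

c1ccccc1 describes six aromatic carbons in a ring (a benzene ring).
(A) has a methyl group (-CH3) but no six-membered all-carbon aromatic ring is present.
(B) contains the required atom environment, so the pattern matches.
(C) has a methyl group (-CH3) but no six-membered all-carbon aromatic ring is present.
So the answer is (B).

B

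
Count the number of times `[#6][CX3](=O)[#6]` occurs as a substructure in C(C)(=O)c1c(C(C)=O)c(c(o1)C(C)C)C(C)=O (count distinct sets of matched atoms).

[#6][CX3](=O)[#6] is the SMARTS for a ketone: a carbonyl carbon (no H) flanked by two carbons.
The molecule carries 3 separate instances of an acetyl/ketone group (-C(=O)CH3) meeting every constraint; each maps to a distinct set of atoms, giving 3 matches.

3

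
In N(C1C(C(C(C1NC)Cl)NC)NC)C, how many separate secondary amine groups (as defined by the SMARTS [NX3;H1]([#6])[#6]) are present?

4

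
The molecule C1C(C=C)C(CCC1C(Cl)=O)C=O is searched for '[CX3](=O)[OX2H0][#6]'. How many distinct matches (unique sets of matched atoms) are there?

[CX3](=O)[OX2H0][#6] is the SMARTS for an ester: a carbonyl carbon bonded to an oxygen that is itself bonded to carbon (no H on that O).
No fragment in the molecule satisfies every constraint, giving 0 matches.

0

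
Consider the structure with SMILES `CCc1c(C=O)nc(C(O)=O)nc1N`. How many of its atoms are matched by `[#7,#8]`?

6

Check the 14 heavy atoms by environment: 2× n (aromatic) → match; 4× c (aromatic) → no; 1× N → match; 4× C → no; 3× O → match.
Summing the matching environments: 2 + 1 + 3 = 6 matching atoms.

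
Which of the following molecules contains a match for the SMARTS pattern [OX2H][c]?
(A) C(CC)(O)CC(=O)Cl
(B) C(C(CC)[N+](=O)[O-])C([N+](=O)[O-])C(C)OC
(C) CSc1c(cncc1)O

C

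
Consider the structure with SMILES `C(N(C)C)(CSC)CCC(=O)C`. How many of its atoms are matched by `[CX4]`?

8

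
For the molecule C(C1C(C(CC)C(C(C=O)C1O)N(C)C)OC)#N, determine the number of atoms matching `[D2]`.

Check the 18 heavy atoms by environment: 6× C (D3) → no; 1× N (D3) → no; 4× C (D1) → no; 2× O (D1) → no; 3× C (D2) → match; 1× N (D1) → no; 1× O (D2) → match.
Summing the matching environments: 3 + 1 = 4 matching atoms.

4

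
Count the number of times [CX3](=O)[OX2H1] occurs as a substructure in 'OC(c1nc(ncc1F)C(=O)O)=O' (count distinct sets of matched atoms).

[CX3](=O)[OX2H1] is the SMARTS for a carboxylic acid: an sp2 carbon double-bonded to O and single-bonded to an -OH oxygen.
The molecule carries 2 separate instances of a carboxylic acid group (-C(=O)OH) meeting every constraint; each maps to a distinct set of atoms, giving 2 matches.

2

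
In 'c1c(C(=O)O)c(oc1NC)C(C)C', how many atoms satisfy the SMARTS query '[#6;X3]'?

5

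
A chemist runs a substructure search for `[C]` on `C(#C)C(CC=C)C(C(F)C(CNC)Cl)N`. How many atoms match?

11

The query [C] means: uppercase C matches aliphatic (non-aromatic) carbon only.
Check the 15 heavy atoms by environment: 11× C → match; 1× Cl → no; 2× N → no; 1× F → no.
That gives 11 matching atoms.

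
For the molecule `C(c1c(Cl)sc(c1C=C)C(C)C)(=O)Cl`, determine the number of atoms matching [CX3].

Check the 14 heavy atoms by environment: 1× s (aromatic, X2) → no; 4× c (aromatic, X3) → no; 3× C (X3) → match; 2× Cl (X1) → no; 1× O (X1) → no; 3× C (X4) → no.
That gives 3 matching atoms.

3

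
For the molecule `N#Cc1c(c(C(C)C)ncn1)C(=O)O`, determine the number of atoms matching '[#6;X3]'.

The query [#6;X3] means: any carbon (aromatic or not) with three total connections.
Check the 14 heavy atoms by environment: 2× n (aromatic, X2) → no; 4× c (aromatic, X3) → match; 1× C (X2) → no; 1× N (X1) → no; 3× C (X4) → no; 1× C (X3) → match; 1× O (X1) → no; 1× O (X2) → no.
Summing the matching environments: 4 + 1 = 5 matching atoms.

5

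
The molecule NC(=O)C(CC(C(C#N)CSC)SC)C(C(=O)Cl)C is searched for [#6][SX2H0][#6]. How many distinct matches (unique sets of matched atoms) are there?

[#6][SX2H0][#6] is the SMARTS for a thioether: an aliphatic sulfur bridging two carbons with no H on the sulfur.
The molecule carries 2 separate instances of a methylthio ether (-SCH3) meeting every constraint; each maps to a distinct set of atoms, giving 2 matches.

2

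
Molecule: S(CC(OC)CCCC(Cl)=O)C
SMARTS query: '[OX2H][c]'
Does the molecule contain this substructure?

No

The pattern [OX2H][c] describes a hydroxyl oxygen attached to an aromatic carbon — a phenol.
The closest candidate here is a methoxy ether (-OCH3), but the oxygen has H0, not H1. No other fragment satisfies the full query, so there is no match.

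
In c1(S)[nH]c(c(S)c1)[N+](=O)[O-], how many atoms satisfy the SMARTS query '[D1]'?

The query [D1] means: atom with exactly one heavy-atom neighbour (degree 1).
Check the 10 heavy atoms by environment: 1× n (aromatic, D2) → no; 3× c (aromatic, D3) → no; 1× c (aromatic, D2) → no; 2× S (D1) → match; 1× N (charge +1, D3) → no; 1× O (charge -1, D1) → match; 1× O (D1) → match.
Summing the matching environments: 2 + 1 + 1 = 4 matching atoms.

4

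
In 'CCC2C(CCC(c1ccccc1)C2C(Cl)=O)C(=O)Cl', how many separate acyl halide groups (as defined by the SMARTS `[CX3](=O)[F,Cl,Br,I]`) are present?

[CX3](=O)[F,Cl,Br,I] is the SMARTS for an acyl halide: a carbonyl carbon bonded to a halogen.
The molecule carries 2 separate instances of an acyl chloride (-C(=O)Cl) meeting every constraint; each maps to a distinct set of atoms, giving 2 matches.

2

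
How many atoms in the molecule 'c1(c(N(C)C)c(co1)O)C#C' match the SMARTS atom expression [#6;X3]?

4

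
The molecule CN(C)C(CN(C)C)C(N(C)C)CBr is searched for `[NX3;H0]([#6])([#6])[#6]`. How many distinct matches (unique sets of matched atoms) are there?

3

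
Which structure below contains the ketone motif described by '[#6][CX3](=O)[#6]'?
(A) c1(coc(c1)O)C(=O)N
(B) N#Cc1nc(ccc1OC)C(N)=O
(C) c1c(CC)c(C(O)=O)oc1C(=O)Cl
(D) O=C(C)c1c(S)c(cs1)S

D

[#6][CX3](=O)[#6] describes a carbonyl carbon (no H) flanked by two carbons (a ketone).
(A) has a primary amide (-C(=O)NH2) but one neighbour of the carbonyl carbon is N, not C.
(B) has a primary amide (-C(=O)NH2) but one neighbour of the carbonyl carbon is N, not C.
(C) has a carboxylic acid group (-C(=O)OH) but one neighbour of the carbonyl carbon is O, not C.
(D) contains an acetyl/ketone group (-C(=O)CH3), which satisfies every atom and bond constraint.
So the answer is (D).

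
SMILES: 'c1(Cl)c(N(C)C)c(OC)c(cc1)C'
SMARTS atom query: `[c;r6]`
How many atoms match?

6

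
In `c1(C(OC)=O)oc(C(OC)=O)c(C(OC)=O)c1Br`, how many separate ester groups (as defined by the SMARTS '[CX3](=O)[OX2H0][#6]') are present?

3

[CX3](=O)[OX2H0][#6] is the SMARTS for an ester: a carbonyl carbon bonded to an oxygen that is itself bonded to carbon (no H on that O).
The molecule carries 3 separate instances of a methyl-ester group (-C(=O)OCH3) meeting every constraint; each maps to a distinct set of atoms, giving 3 matches.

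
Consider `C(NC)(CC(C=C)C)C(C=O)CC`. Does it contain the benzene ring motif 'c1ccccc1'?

No

The pattern c1ccccc1 describes six aromatic carbons in a ring — a benzene ring.
The closest candidate here is a methyl group (-CH3), but no six-membered all-carbon aromatic ring is present. No other fragment satisfies the full query, so there is no match.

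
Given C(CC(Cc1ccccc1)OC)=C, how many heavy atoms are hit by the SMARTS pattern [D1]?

2

The query [D1] means: atom with exactly one heavy-atom neighbour (degree 1).
Check the 13 heavy atoms by environment: 3× C (D2) → no; 1× C (D3) → no; 1× c (aromatic, D3) → no; 5× c (aromatic, D2) → no; 2× C (D1) → match; 1× O (D2) → no.
That gives 2 matching atoms.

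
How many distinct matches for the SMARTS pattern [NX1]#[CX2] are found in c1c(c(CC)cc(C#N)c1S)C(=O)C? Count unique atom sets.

1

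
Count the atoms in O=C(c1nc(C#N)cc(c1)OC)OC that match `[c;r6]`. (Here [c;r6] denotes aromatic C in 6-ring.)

5

The query [c;r6] means: aromatic carbon that belongs to a six-membered ring.
Check the 14 heavy atoms by environment: 1× n (aromatic, in 6-ring) → no; 5× c (aromatic, in 6-ring) → match; 3× O (acyclic) → no; 4× C (acyclic) → no; 1× N (acyclic) → no.
That gives 5 matching atoms.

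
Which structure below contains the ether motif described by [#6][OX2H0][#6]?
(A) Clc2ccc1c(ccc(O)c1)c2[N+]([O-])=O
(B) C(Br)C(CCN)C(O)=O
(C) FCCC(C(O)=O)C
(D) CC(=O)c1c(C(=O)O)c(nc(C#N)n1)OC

D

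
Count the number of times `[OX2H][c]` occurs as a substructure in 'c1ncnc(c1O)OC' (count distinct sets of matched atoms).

1

[OX2H][c] is the SMARTS for a phenol: a hydroxyl oxygen attached to an aromatic carbon.
Exactly one fragment in the molecule meets all constraints, giving 1 match.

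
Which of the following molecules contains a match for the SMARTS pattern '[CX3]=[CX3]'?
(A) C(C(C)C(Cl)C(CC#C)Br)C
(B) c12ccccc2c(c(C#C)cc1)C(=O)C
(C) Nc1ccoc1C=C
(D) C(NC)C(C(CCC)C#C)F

C

[CX3]=[CX3] describes a non-aromatic C=C double bond between two sp2 carbons (an alkene).
(A) has an ethyl group (-CH2CH3) but its C-C bond is a single bond between CX4 carbons, not CX3=CX3.
(B) has an ethynyl group (-C#CH) but the C-C bond is a triple bond, not a double bond.
(C) contains a vinyl group (-CH=CH2), which satisfies every atom and bond constraint.
(D) has an ethyl group (-CH2CH3) but its C-C bond is a single bond between CX4 carbons, not CX3=CX3.
So the answer is (C).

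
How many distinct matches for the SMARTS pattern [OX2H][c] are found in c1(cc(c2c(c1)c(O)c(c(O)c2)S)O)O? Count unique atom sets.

4

[OX2H][c] is the SMARTS for a phenol: a hydroxyl oxygen attached to an aromatic carbon.
The molecule carries 4 separate instances of a hydroxyl group (-OH) meeting every constraint; each maps to a distinct set of atoms, giving 4 matches.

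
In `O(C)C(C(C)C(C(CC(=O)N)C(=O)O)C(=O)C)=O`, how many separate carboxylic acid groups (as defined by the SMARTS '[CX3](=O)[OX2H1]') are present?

1

[CX3](=O)[OX2H1] is the SMARTS for a carboxylic acid: an sp2 carbon double-bonded to O and single-bonded to an -OH oxygen.
Exactly one fragment in the molecule meets all constraints, giving 1 match.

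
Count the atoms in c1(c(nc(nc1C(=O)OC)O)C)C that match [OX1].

1

The query [OX1] means: aliphatic oxygen with one total connection — typically a carbonyl =O or an oxide.
Check the 13 heavy atoms by environment: 2× n (aromatic, X2) → no; 4× c (aromatic, X3) → no; 3× C (X4) → no; 2× O (X2) → no; 1× C (X3) → no; 1× O (X1) → match.
That gives 1 matching atom.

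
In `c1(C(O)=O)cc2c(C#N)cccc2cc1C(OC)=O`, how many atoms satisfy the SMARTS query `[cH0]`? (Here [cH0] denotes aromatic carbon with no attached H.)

5

The query [cH0] means: aromatic carbon with no attached hydrogen (substituted or ring-fusion).
Check the 19 heavy atoms by environment: 5× c (aromatic, H0) → match; 5× c (aromatic, H1) → no; 3× C (H0) → no; 1× N (H0) → no; 3× O (H0) → no; 1× O (H1) → no; 1× C (H3) → no.
That gives 5 matching atoms.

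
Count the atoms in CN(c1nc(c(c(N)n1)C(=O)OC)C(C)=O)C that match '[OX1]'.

2

The query [OX1] means: aliphatic oxygen with one total connection — typically a carbonyl =O or an oxide.
Check the 17 heavy atoms by environment: 2× n (aromatic, X2) → no; 4× c (aromatic, X3) → no; 2× N (X3) → no; 4× C (X4) → no; 2× C (X3) → no; 2× O (X1) → match; 1× O (X2) → no.
That gives 2 matching atoms.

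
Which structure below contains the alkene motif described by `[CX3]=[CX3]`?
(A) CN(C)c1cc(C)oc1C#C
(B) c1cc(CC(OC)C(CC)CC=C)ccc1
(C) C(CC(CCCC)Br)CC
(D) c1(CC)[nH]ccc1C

B

[CX3]=[CX3] describes a non-aromatic C=C double bond between two sp2 carbons (an alkene).
(A) has an ethynyl group (-C#CH) but the C-C bond is a triple bond, not a double bond.
(B) contains a vinyl group (-CH=CH2), which satisfies every atom and bond constraint.
(C) has an ethyl group (-CH2CH3) but its C-C bond is a single bond between CX4 carbons, not CX3=CX3.
(D) has an ethyl group (-CH2CH3) but its C-C bond is a single bond between CX4 carbons, not CX3=CX3.
So the answer is (B).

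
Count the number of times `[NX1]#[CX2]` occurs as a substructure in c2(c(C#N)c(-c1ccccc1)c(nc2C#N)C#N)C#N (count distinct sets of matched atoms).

4

[NX1]#[CX2] is the SMARTS for a nitrile: a nitrogen triple-bonded to a two-connected carbon.
The molecule carries 4 separate instances of a nitrile (-C#N) meeting every constraint; each maps to a distinct set of atoms, giving 4 matches.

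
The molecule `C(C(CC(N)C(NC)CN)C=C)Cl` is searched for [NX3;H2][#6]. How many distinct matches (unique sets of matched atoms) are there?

2

[NX3;H2][#6] is the SMARTS for a primary amine: a trivalent nitrogen with two H attached to carbon.
The molecule carries 2 separate instances of a primary amino group (-NH2) meeting every constraint; each maps to a distinct set of atoms, giving 2 matches.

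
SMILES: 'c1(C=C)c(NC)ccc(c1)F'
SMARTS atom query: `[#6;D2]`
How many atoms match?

4

The query [#6;D2] means: any carbon bonded to exactly two heavy atoms.
Check the 11 heavy atoms by environment: 3× c (aromatic, D2) → match; 3× c (aromatic, D3) → no; 1× N (D2) → no; 2× C (D1) → no; 1× F (D1) → no; 1× C (D2) → match.
Summing the matching environments: 3 + 1 = 4 matching atoms.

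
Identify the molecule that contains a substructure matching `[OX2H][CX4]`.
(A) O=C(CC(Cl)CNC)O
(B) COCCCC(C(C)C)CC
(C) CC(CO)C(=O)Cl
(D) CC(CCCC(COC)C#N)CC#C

[OX2H][CX4] describes a hydroxyl oxygen bound to an sp3 (X4) carbon (an aliphatic alcohol).
(A) has a carboxylic acid group (-C(=O)OH) but the -OH is on a CX3 carbonyl carbon, not a CX4 carbon.
(B) has a methoxy ether (-OCH3) but the oxygen has H0 (ether), not H1.
(C) contains a hydroxyl group (-OH), which satisfies every atom and bond constraint.
(D) has a methoxy ether (-OCH3) but the oxygen has H0 (ether), not H1.
So the answer is (C).

C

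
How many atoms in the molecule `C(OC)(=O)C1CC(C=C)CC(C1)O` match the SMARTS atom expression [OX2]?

2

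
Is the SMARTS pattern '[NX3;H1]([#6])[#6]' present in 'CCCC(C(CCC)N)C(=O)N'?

No

The pattern [NX3;H1]([#6])[#6] describes a trivalent nitrogen with one H, bonded to two carbons — a secondary amine.
The closest candidate here is a primary amino group (-NH2), but the nitrogen has H2 and only one carbon neighbour. No other fragment satisfies the full query, so there is no match.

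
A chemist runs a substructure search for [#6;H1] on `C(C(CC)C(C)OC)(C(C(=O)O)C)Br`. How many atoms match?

4

The query [#6;H1] means: any carbon bearing exactly one hydrogen.
Check the 14 heavy atoms by environment: 4× C (H3) → no; 4× C (H1) → match; 1× C (H2) → no; 1× Br (H0) → no; 2× O (H0) → no; 1× C (H0) → no; 1× O (H1) → no.
That gives 4 matching atoms.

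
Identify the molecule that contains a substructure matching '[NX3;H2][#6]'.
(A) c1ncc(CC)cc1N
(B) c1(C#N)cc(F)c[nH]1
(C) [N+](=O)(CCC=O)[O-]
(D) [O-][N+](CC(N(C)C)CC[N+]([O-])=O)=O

[NX3;H2][#6] describes a trivalent nitrogen with two H attached to carbon (a primary amine).
(A) contains a primary amino group (-NH2), which satisfies every atom and bond constraint.
(B) has a nitrile (-C#N) but the nitrogen is NX1 (triple-bonded), not NX3 with two H.
(C) has a nitro group (-[N+](=O)[O-]) but the nitrogen is [N+] with no H, not NX3H2.
(D) has a nitro group (-[N+](=O)[O-]) but the nitrogen is [N+] with no H, not NX3H2.
So the answer is (A).

A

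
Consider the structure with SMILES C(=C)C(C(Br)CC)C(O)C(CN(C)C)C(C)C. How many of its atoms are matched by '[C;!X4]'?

2

The query [C;!X4] means: aliphatic carbon that does not have four total connections.
Check the 17 heavy atoms by environment: 12× C (X4) → no; 1× O (X2) → no; 1× Br (X1) → no; 2× C (X3) → match; 1× N (X3) → no.
That gives 2 matching atoms.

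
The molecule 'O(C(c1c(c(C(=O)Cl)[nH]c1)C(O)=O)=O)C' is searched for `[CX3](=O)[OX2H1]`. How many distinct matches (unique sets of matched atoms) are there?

1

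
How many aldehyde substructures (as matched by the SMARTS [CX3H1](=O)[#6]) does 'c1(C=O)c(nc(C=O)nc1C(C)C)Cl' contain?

2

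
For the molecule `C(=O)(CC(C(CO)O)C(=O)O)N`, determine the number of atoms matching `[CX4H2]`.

The query [CX4H2] means: sp3 carbon (X4) with exactly two hydrogens.
Check the 12 heavy atoms by environment: 2× C (H2, X4) → match; 2× C (H1, X4) → no; 3× O (H1, X2) → no; 2× C (H0, X3) → no; 2× O (H0, X1) → no; 1× N (H2, X3) → no.
That gives 2 matching atoms.

2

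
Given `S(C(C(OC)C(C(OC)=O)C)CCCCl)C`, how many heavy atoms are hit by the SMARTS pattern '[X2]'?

3

Check the 16 heavy atoms by environment: 10× C (X4) → no; 1× S (X2) → match; 1× C (X3) → no; 1× O (X1) → no; 2× O (X2) → match; 1× Cl (X1) → no.
Summing the matching environments: 1 + 2 = 3 matching atoms.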